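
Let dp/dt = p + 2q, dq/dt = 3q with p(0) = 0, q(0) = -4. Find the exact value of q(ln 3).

A = [[1,2],[0,3]]; eigenvalues λ = 3, 1.
Eigenvectors: (1,1) for λ=3, (-1,0) for λ=1.
From the initial condition, c_1 = -4, c_2 = -4.
q(ln 3) = (-4)(3^3)(1) + (-4)(3^1)(0) = -108.

-108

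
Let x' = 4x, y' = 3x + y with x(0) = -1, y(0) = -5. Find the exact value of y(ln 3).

-93

A = [[4,0],[3,1]]; eigenvalues λ = 1, 4.
Eigenvectors: (0,1) for λ=1, (-1,-1) for λ=4.
From the initial condition, c_1 = -4, c_2 = 1.
y(ln 3) = (-4)(3^1)(1) + (1)(3^4)(-1) = -93.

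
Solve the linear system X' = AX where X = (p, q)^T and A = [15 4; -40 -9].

Coefficient matrix A = [[15, 4], [-40, -9]].
Characteristic polynomial det(A - λI) = λ^2 - 6λ + 25 = 0.
Eigenvalues λ = 3 ± 4i (complex conjugate pair).
For λ=3+4i: an eigenvector is (0,1) - i(1,-3) = (0 - i, 1 + 3i).
A real fundamental pair from Re and Im of e^((3+4i)t)v: X_1 = e^(3t)(cos(4t)·(0,1) + sin(4t)·(1,-3)), X_2 = e^(3t)(sin(4t)·(0,1) - cos(4t)·(1,-3)).
General solution: c_1X_1 + c_2X_2.

p(t) = c_1e^(3t)sin(4t) - c_2e^(3t)cos(4t), q(t) = -3c_1e^(3t)sin(4t) + c_1e^(3t)cos(4t) + c_2e^(3t)sin(4t) + 3c_2e^(3t)cos(4t)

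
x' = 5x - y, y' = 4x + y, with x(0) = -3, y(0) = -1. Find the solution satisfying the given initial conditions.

x(t) = -5te^(3t) - 3e^(3t), y(t) = -10te^(3t) - e^(3t)

Coefficient matrix A = [[5, -1], [4, 1]].
Characteristic polynomial det(A - λI) = λ^2 - 6λ + 9 = 0.
Single eigenvalue λ = 3 with algebraic multiplicity 2.
Eigenvector v = (-1,-2); generalized eigenvector w with (A-λI)w=v is (0,1).
General solution: e^(3t)[C_1·v + C_2·(t·v + w)].
Applying x(0)=-3, y(0)=-1 gives C_1=3, C_2=5.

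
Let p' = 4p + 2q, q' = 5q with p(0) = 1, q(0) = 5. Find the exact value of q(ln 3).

1215

A = [[4,2],[0,5]]; eigenvalues λ = 5, 4.
Eigenvectors: (2,1) for λ=5, (1,0) for λ=4.
From the initial condition, c_1 = 5, c_2 = -9.
q(ln 3) = (5)(3^5)(1) + (-9)(3^4)(0) = 1215.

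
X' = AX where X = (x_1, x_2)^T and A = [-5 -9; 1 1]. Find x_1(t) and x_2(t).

x_1(t) = -3K_1e^(-2t) - 3K_2te^(-2t) + K_2e^(-2t), x_2(t) = K_1e^(-2t) + K_2te^(-2t)

Coefficient matrix A = [[-5, -9], [1, 1]].
Characteristic polynomial det(A - λI) = λ^2 + 4λ + 4 = 0.
Single eigenvalue λ = -2 with algebraic multiplicity 2.
Eigenvector v = (-3,1); generalized eigenvector w with (A-λI)w=v is (1,0).
General solution: e^(-2t)[K_1·v + K_2·(t·v + w)].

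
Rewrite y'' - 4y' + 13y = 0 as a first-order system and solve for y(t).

y(t) = K_1e^(2t)cos(3t) + K_2e^(2t)sin(3t)

Let x_1 = y, x_2 = y'. Then x_1' = x_2 and x_2' = -13x_1 + 4x_2.
A = [[0,1],[-13,4]]; det(A-λI) = λ^2 - 4λ + 13.
Eigenvalues λ = 2 ± 3i.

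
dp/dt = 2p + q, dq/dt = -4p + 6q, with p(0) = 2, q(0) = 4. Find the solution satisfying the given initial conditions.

p(t) = 2e^(4t), q(t) = 4e^(4t)

Coefficient matrix A = [[2, 1], [-4, 6]].
Characteristic polynomial det(A - λI) = λ^2 - 8λ + 16 = 0.
Single eigenvalue λ = 4 with algebraic multiplicity 2.
Eigenvector v = (-1,-2); generalized eigenvector w with (A-λI)w=v is (0,-1).
General solution: e^(4t)[K_1·v + K_2·(t·v + w)].
Applying p(0)=2, q(0)=4 gives K_1=-2, K_2=0.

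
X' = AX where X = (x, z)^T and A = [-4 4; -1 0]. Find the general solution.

Coefficient matrix A = [[-4, 4], [-1, 0]].
Characteristic polynomial det(A - λI) = λ^2 + 4λ + 4 = 0.
Single eigenvalue λ = -2 with algebraic multiplicity 2.
Eigenvector v = (-2,-1); generalized eigenvector w with (A-λI)w=v is (-1,-1).
General solution: e^(-2t)[C_1·v + C_2·(t·v + w)].

x(t) = -2C_1e^(-2t) - 2C_2te^(-2t) - C_2e^(-2t), z(t) = -C_1e^(-2t) - C_2te^(-2t) - C_2e^(-2t)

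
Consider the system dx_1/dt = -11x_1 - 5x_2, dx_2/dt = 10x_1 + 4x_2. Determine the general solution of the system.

Coefficient matrix A = [[-11, -5], [10, 4]].
Characteristic polynomial det(A - λI) = λ^2 + 7λ + 6 = 0.
Eigenvalues λ = -1, -6.
For λ=-1: (A-λI) row 1 is [-10, -5], so an eigenvector is (-1, 2).
For λ=-6: (A-λI) row 1 is [-5, -5], so an eigenvector is (-1, 1).
General solution: K_1e^(-t)(-1,2) + K_2e^(-6t)(-1,1).

x_1(t) = -K_1e^(-t) - K_2e^(-6t), x_2(t) = 2K_1e^(-t) + K_2e^(-6t)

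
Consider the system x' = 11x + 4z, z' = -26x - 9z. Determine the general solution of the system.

x(t) = -K_1e^(t)sin(2t) - K_1e^(t)cos(2t) - K_2e^(t)sin(2t) + K_2e^(t)cos(2t), z(t) = 3K_1e^(t)sin(2t) + 2K_1e^(t)cos(2t) + 2K_2e^(t)sin(2t) - 3K_2e^(t)cos(2t)

Coefficient matrix A = [[11, 4], [-26, -9]].
Characteristic polynomial det(A - λI) = λ^2 - 2λ + 5 = 0.
Eigenvalues λ = 1 ± 2i (complex conjugate pair).
For λ=1+2i: an eigenvector is (-1,2) - i(-1,3) = (-1 + i, 2 - 3i).
A real fundamental pair from Re and Im of e^((1+2i)t)v: X_1 = e^(t)(cos(2t)·(-1,2) + sin(2t)·(-1,3)), X_2 = e^(t)(sin(2t)·(-1,2) - cos(2t)·(-1,3)).
General solution: K_1X_1 + K_2X_2.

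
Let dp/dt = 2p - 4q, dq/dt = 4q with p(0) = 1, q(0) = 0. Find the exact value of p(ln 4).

16

A = [[2,-4],[0,4]]; eigenvalues λ = 2, 4.
Eigenvectors: (-1,0) for λ=2, (2,-1) for λ=4.
From the initial condition, c_1 = -1, c_2 = 0.
p(ln 4) = (-1)(4^2)(-1) + (0)(4^4)(2) = 16.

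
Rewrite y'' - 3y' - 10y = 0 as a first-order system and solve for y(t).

Let x_1 = y, x_2 = y'. Then x_1' = x_2 and x_2' = 10x_1 + 3x_2.
A = [[0,1],[10,3]]; det(A-λI) = λ^2 - 3λ - 10.
Eigenvalues λ = 5, -2 with eigenvectors (1,5), (1,-2).

y(t) = C_1e^(5t) + C_2e^(-2t)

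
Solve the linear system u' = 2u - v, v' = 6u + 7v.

u(t) = -K_1e^(5t) + K_2e^(4t), v(t) = 3K_1e^(5t) - 2K_2e^(4t)

Coefficient matrix A = [[2, -1], [6, 7]].
Characteristic polynomial det(A - λI) = λ^2 - 9λ + 20 = 0.
Eigenvalues λ = 5, 4.
For λ=5: (A-λI) row 1 is [-3, -1], so an eigenvector is (-1, 3).
For λ=4: (A-λI) row 1 is [-2, -1], so an eigenvector is (1, -2).
General solution: K_1e^(5t)(-1,3) + K_2e^(4t)(1,-2).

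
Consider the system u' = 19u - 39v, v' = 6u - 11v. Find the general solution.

u(t) = -2K_1e^(4t)sin(3t) - 3K_1e^(4t)cos(3t) - 3K_2e^(4t)sin(3t) + 2K_2e^(4t)cos(3t), v(t) = -K_1e^(4t)sin(3t) - K_1e^(4t)cos(3t) - K_2e^(4t)sin(3t) + K_2e^(4t)cos(3t)

Coefficient matrix A = [[19, -39], [6, -11]].
Characteristic polynomial det(A - λI) = λ^2 - 8λ + 25 = 0.
Eigenvalues λ = 4 ± 3i (complex conjugate pair).
For λ=4+3i: an eigenvector is (-3,-1) - i(-2,-1) = (-3 + 2i, -1 + i).
A real fundamental pair from Re and Im of e^((4+3i)t)v: X_1 = e^(4t)(cos(3t)·(-3,-1) + sin(3t)·(-2,-1)), X_2 = e^(4t)(sin(3t)·(-3,-1) - cos(3t)·(-2,-1)).
General solution: K_1X_1 + K_2X_2.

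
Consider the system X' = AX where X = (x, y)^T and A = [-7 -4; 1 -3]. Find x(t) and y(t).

x(t) = 2K_1e^(-5t) + 2K_2te^(-5t) - 3K_2e^(-5t), y(t) = -K_1e^(-5t) - K_2te^(-5t) + K_2e^(-5t)

Coefficient matrix A = [[-7, -4], [1, -3]].
Characteristic polynomial det(A - λI) = λ^2 + 10λ + 25 = 0.
Single eigenvalue λ = -5 with algebraic multiplicity 2.
Eigenvector v = (2,-1); generalized eigenvector w with (A-λI)w=v is (-3,1).
General solution: e^(-5t)[K_1·v + K_2·(t·v + w)].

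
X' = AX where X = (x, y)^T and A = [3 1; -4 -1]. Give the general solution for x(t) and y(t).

Coefficient matrix A = [[3, 1], [-4, -1]].
Characteristic polynomial det(A - λI) = λ^2 - 2λ + 1 = 0.
Single eigenvalue λ = 1 with algebraic multiplicity 2.
Eigenvector v = (1,-2); generalized eigenvector w with (A-λI)w=v is (-1,3).
General solution: e^(t)[K_1·v + K_2·(t·v + w)].

x(t) = K_1e^(t) + K_2te^(t) - K_2e^(t), y(t) = -2K_1e^(t) - 2K_2te^(t) + 3K_2e^(t)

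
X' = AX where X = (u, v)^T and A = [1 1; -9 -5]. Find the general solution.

u(t) = -c_1e^(-2t) - c_2te^(-2t) - c_2e^(-2t), v(t) = 3c_1e^(-2t) + 3c_2te^(-2t) + 2c_2e^(-2t)

Coefficient matrix A = [[1, 1], [-9, -5]].
Characteristic polynomial det(A - λI) = λ^2 + 4λ + 4 = 0.
Single eigenvalue λ = -2 with algebraic multiplicity 2.
Eigenvector v = (-1,3); generalized eigenvector w with (A-λI)w=v is (-1,2).
General solution: e^(-2t)[c_1·v + c_2·(t·v + w)].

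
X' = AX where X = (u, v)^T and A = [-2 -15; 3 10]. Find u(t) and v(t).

u(t) = -K_1e^(4t)sin(3t) - 2K_1e^(4t)cos(3t) - 2K_2e^(4t)sin(3t) + K_2e^(4t)cos(3t), v(t) = K_1e^(4t)cos(3t) + K_2e^(4t)sin(3t)

Coefficient matrix A = [[-2, -15], [3, 10]].
Characteristic polynomial det(A - λI) = λ^2 - 8λ + 25 = 0.
Eigenvalues λ = 4 ± 3i (complex conjugate pair).
For λ=4+3i: an eigenvector is (-2,1) - i(-1,0) = (-2 + i, 1).
A real fundamental pair from Re and Im of e^((4+3i)t)v: X_1 = e^(4t)(cos(3t)·(-2,1) + sin(3t)·(-1,0)), X_2 = e^(4t)(sin(3t)·(-2,1) - cos(3t)·(-1,0)).
General solution: K_1X_1 + K_2X_2.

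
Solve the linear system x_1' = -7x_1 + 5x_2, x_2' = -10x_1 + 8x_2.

x_1(t) = -K_1e^(3t) + K_2e^(-2t), x_2(t) = -2K_1e^(3t) + K_2e^(-2t)

Coefficient matrix A = [[-7, 5], [-10, 8]].
Characteristic polynomial det(A - λI) = λ^2 - λ - 6 = 0.
Eigenvalues λ = 3, -2.
For λ=3: (A-λI) row 1 is [-10, 5], so an eigenvector is (-1, -2).
For λ=-2: (A-λI) row 1 is [-5, 5], so an eigenvector is (1, 1).
General solution: K_1e^(3t)(-1,-2) + K_2e^(-2t)(1,1).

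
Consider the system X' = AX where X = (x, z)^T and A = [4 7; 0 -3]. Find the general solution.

Coefficient matrix A = [[4, 7], [0, -3]].
Characteristic polynomial det(A - λI) = λ^2 - λ - 12 = 0.
Eigenvalues λ = 4, -3.
For λ=4: (A-λI) row 1 is [0, 7], so an eigenvector is (-1, 0).
For λ=-3: (A-λI) row 1 is [7, 7], so an eigenvector is (-1, 1).
General solution: C_1e^(4t)(-1,0) + C_2e^(-3t)(-1,1).

x(t) = -C_1e^(4t) - C_2e^(-3t), z(t) = C_2e^(-3t)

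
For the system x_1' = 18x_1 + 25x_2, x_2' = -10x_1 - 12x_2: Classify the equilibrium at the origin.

A = [[18,25],[-10,-12]]; det(A-λI) = λ^2 - 6λ + 34.
λ = 3 ± 5i: positive real part.

unstable spiral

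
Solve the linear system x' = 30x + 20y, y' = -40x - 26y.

Coefficient matrix A = [[30, 20], [-40, -26]].
Characteristic polynomial det(A - λI) = λ^2 - 4λ + 20 = 0.
Eigenvalues λ = 2 ± 4i (complex conjugate pair).
For λ=2+4i: an eigenvector is (-1,1) - i(-2,3) = (-1 + 2i, 1 - 3i).
A real fundamental pair from Re and Im of e^((2+4i)t)v: X_1 = e^(2t)(cos(4t)·(-1,1) + sin(4t)·(-2,3)), X_2 = e^(2t)(sin(4t)·(-1,1) - cos(4t)·(-2,3)).
General solution: C_1X_1 + C_2X_2.

x(t) = -2C_1e^(2t)sin(4t) - C_1e^(2t)cos(4t) - C_2e^(2t)sin(4t) + 2C_2e^(2t)cos(4t), y(t) = 3C_1e^(2t)sin(4t) + C_1e^(2t)cos(4t) + C_2e^(2t)sin(4t) - 3C_2e^(2t)cos(4t)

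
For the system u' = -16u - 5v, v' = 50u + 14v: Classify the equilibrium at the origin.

A = [[-16,-5],[50,14]]; det(A-λI) = λ^2 + 2λ + 26.
λ = -1 ± 5i: negative real part.

stable spiral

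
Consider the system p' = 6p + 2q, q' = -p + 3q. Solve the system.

Coefficient matrix A = [[6, 2], [-1, 3]].
Characteristic polynomial det(A - λI) = λ^2 - 9λ + 20 = 0.
Eigenvalues λ = 4, 5.
For λ=4: (A-λI) row 1 is [2, 2], so an eigenvector is (-1, 1).
For λ=5: (A-λI) row 1 is [1, 2], so an eigenvector is (-2, 1).
General solution: c_1e^(4t)(-1,1) + c_2e^(5t)(-2,1).

p(t) = -c_1e^(4t) - 2c_2e^(5t), q(t) = c_1e^(4t) + c_2e^(5t)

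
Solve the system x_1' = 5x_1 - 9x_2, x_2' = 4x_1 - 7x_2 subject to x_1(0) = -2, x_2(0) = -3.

x_1(t) = 15te^(-t) - 2e^(-t), x_2(t) = 10te^(-t) - 3e^(-t)

Coefficient matrix A = [[5, -9], [4, -7]].
Characteristic polynomial det(A - λI) = λ^2 + 2λ + 1 = 0.
Single eigenvalue λ = -1 with algebraic multiplicity 2.
Eigenvector v = (3,2); generalized eigenvector w with (A-λI)w=v is (-1,-1).
General solution: e^(-t)[C_1·v + C_2·(t·v + w)].
Applying x_1(0)=-2, x_2(0)=-3 gives C_1=1, C_2=5.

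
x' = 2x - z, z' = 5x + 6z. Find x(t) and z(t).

x(t) = -C_1e^(4t)cos(t) - C_2e^(4t)sin(t), z(t) = -C_1e^(4t)sin(t) + 2C_1e^(4t)cos(t) + 2C_2e^(4t)sin(t) + C_2e^(4t)cos(t)

Coefficient matrix A = [[2, -1], [5, 6]].
Characteristic polynomial det(A - λI) = λ^2 - 8λ + 17 = 0.
Eigenvalues λ = 4 ± i (complex conjugate pair).
For λ=4+i: an eigenvector is (-1,2) - i(0,-1) = (-1, 2 + i).
A real fundamental pair from Re and Im of e^((4+i)t)v: X_1 = e^(4t)(cos(t)·(-1,2) + sin(t)·(0,-1)), X_2 = e^(4t)(sin(t)·(-1,2) - cos(t)·(0,-1)).
General solution: C_1X_1 + C_2X_2.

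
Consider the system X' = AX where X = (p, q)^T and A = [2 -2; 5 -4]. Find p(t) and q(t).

Coefficient matrix A = [[2, -2], [5, -4]].
Characteristic polynomial det(A - λI) = λ^2 + 2λ + 2 = 0.
Eigenvalues λ = -1 ± i (complex conjugate pair).
For λ=-1+i: an eigenvector is (-1,-1) - i(-1,-2) = (-1 + i, -1 + 2i).
A real fundamental pair from Re and Im of e^((-1+i)t)v: X_1 = e^(-t)(cos(t)·(-1,-1) + sin(t)·(-1,-2)), X_2 = e^(-t)(sin(t)·(-1,-1) - cos(t)·(-1,-2)).
General solution: K_1X_1 + K_2X_2.

p(t) = -K_1e^(-t)sin(t) - K_1e^(-t)cos(t) - K_2e^(-t)sin(t) + K_2e^(-t)cos(t), q(t) = -2K_1e^(-t)sin(t) - K_1e^(-t)cos(t) - K_2e^(-t)sin(t) + 2K_2e^(-t)cos(t)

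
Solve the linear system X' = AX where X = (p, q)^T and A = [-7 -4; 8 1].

p(t) = -K_1e^(-3t)sin(4t) + K_2e^(-3t)cos(4t), q(t) = K_1e^(-3t)sin(4t) + K_1e^(-3t)cos(4t) + K_2e^(-3t)sin(4t) - K_2e^(-3t)cos(4t)

Coefficient matrix A = [[-7, -4], [8, 1]].
Characteristic polynomial det(A - λI) = λ^2 + 6λ + 25 = 0.
Eigenvalues λ = -3 ± 4i (complex conjugate pair).
For λ=-3+4i: an eigenvector is (0,1) - i(-1,1) = (0 + i, 1 - i).
A real fundamental pair from Re and Im of e^((-3+4i)t)v: X_1 = e^(-3t)(cos(4t)·(0,1) + sin(4t)·(-1,1)), X_2 = e^(-3t)(sin(4t)·(0,1) - cos(4t)·(-1,1)).
General solution: K_1X_1 + K_2X_2.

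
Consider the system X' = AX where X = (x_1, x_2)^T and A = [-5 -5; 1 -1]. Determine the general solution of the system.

Coefficient matrix A = [[-5, -5], [1, -1]].
Characteristic polynomial det(A - λI) = λ^2 + 6λ + 10 = 0.
Eigenvalues λ = -3 ± i (complex conjugate pair).
For λ=-3+i: an eigenvector is (1,0) - i(-2,1) = (1 + 2i, 0 - i).
A real fundamental pair from Re and Im of e^((-3+i)t)v: X_1 = e^(-3t)(cos(t)·(1,0) + sin(t)·(-2,1)), X_2 = e^(-3t)(sin(t)·(1,0) - cos(t)·(-2,1)).
General solution: K_1X_1 + K_2X_2.

x_1(t) = -2K_1e^(-3t)sin(t) + K_1e^(-3t)cos(t) + K_2e^(-3t)sin(t) + 2K_2e^(-3t)cos(t), x_2(t) = K_1e^(-3t)sin(t) - K_2e^(-3t)cos(t)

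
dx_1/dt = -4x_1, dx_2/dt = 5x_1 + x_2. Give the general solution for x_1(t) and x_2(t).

Coefficient matrix A = [[-4, 0], [5, 1]].
Characteristic polynomial det(A - λI) = λ^2 + 3λ - 4 = 0.
Eigenvalues λ = 1, -4.
For λ=1: (A-λI) row 1 is [-5, 0], so an eigenvector is (0, -1).
For λ=-4: (A-λI) row 2 is [5, 5], so an eigenvector is (-1, 1).
General solution: C_1e^(t)(0,-1) + C_2e^(-4t)(-1,1).

x_1(t) = -C_2e^(-4t), x_2(t) = -C_1e^(t) + C_2e^(-4t)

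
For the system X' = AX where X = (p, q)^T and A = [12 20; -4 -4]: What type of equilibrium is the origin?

unstable spiral

A = [[12,20],[-4,-4]]; det(A-λI) = λ^2 - 8λ + 32.
λ = 4 ± 4i: positive real part.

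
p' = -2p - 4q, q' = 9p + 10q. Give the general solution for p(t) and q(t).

p(t) = 2c_1e^(4t) + 2c_2te^(4t) + c_2e^(4t), q(t) = -3c_1e^(4t) - 3c_2te^(4t) - 2c_2e^(4t)

Coefficient matrix A = [[-2, -4], [9, 10]].
Characteristic polynomial det(A - λI) = λ^2 - 8λ + 16 = 0.
Single eigenvalue λ = 4 with algebraic multiplicity 2.
Eigenvector v = (2,-3); generalized eigenvector w with (A-λI)w=v is (1,-2).
General solution: e^(4t)[c_1·v + c_2·(t·v + w)].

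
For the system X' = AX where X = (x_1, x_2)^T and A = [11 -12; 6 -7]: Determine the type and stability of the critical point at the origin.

saddle

A = [[11,-12],[6,-7]]; det(A-λI) = λ^2 - 4λ - 5.
λ = -1, 5: opposite signs.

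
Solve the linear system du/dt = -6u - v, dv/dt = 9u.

u(t) = -c_1e^(-3t) - c_2te^(-3t) + c_2e^(-3t), v(t) = 3c_1e^(-3t) + 3c_2te^(-3t) - 2c_2e^(-3t)

Coefficient matrix A = [[-6, -1], [9, 0]].
Characteristic polynomial det(A - λI) = λ^2 + 6λ + 9 = 0.
Single eigenvalue λ = -3 with algebraic multiplicity 2.
Eigenvector v = (-1,3); generalized eigenvector w with (A-λI)w=v is (1,-2).
General solution: e^(-3t)[c_1·v + c_2·(t·v + w)].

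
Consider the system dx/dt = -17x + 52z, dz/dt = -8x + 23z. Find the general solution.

x(t) = -2K_1e^(3t)sin(4t) + 3K_1e^(3t)cos(4t) + 3K_2e^(3t)sin(4t) + 2K_2e^(3t)cos(4t), z(t) = -K_1e^(3t)sin(4t) + K_1e^(3t)cos(4t) + K_2e^(3t)sin(4t) + K_2e^(3t)cos(4t)

Coefficient matrix A = [[-17, 52], [-8, 23]].
Characteristic polynomial det(A - λI) = λ^2 - 6λ + 25 = 0.
Eigenvalues λ = 3 ± 4i (complex conjugate pair).
For λ=3+4i: an eigenvector is (3,1) - i(-2,-1) = (3 + 2i, 1 + i).
A real fundamental pair from Re and Im of e^((3+4i)t)v: X_1 = e^(3t)(cos(4t)·(3,1) + sin(4t)·(-2,-1)), X_2 = e^(3t)(sin(4t)·(3,1) - cos(4t)·(-2,-1)).
General solution: K_1X_1 + K_2X_2.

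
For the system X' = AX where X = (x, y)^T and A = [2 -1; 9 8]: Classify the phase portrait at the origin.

unstable improper node

A = [[2,-1],[9,8]]; det(A-λI) = λ^2 - 10λ + 25.
repeated λ = 5 with a single eigenvector.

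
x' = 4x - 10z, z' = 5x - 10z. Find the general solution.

Coefficient matrix A = [[4, -10], [5, -10]].
Characteristic polynomial det(A - λI) = λ^2 + 6λ + 10 = 0.
Eigenvalues λ = -3 ± i (complex conjugate pair).
For λ=-3+i: an eigenvector is (1,1) - i(-3,-2) = (1 + 3i, 1 + 2i).
A real fundamental pair from Re and Im of e^((-3+i)t)v: X_1 = e^(-3t)(cos(t)·(1,1) + sin(t)·(-3,-2)), X_2 = e^(-3t)(sin(t)·(1,1) - cos(t)·(-3,-2)).
General solution: K_1X_1 + K_2X_2.

x(t) = -3K_1e^(-3t)sin(t) + K_1e^(-3t)cos(t) + K_2e^(-3t)sin(t) + 3K_2e^(-3t)cos(t), z(t) = -2K_1e^(-3t)sin(t) + K_1e^(-3t)cos(t) + K_2e^(-3t)sin(t) + 2K_2e^(-3t)cos(t)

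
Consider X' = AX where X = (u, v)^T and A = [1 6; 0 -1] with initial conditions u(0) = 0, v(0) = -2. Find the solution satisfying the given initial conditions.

u(t) = -6e^(t) + 6e^(-t), v(t) = -2e^(-t)

Coefficient matrix A = [[1, 6], [0, -1]].
Characteristic polynomial det(A - λI) = λ^2 - 1 = 0.
Eigenvalues λ = -1, 1.
For λ=-1: (A-λI) row 1 is [2, 6], so an eigenvector is (-3, 1).
For λ=1: (A-λI) row 1 is [0, 6], so an eigenvector is (-1, 0).
General solution: K_1e^(-t)(-3,1) + K_2e^(t)(-1,0).
Applying u(0)=0, v(0)=-2 gives K_1=-2, K_2=6.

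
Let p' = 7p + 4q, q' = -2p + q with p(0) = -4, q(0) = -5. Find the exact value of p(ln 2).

-464

A = [[7,4],[-2,1]]; eigenvalues λ = 3, 5.
Eigenvectors: (1,-1) for λ=3, (2,-1) for λ=5.
From the initial condition, c_1 = 14, c_2 = -9.
p(ln 2) = (14)(2^3)(1) + (-9)(2^5)(2) = -464.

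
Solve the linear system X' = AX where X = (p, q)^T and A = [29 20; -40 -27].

p(t) = 2c_1e^(t)sin(4t) + c_1e^(t)cos(4t) + c_2e^(t)sin(4t) - 2c_2e^(t)cos(4t), q(t) = -3c_1e^(t)sin(4t) - c_1e^(t)cos(4t) - c_2e^(t)sin(4t) + 3c_2e^(t)cos(4t)

Coefficient matrix A = [[29, 20], [-40, -27]].
Characteristic polynomial det(A - λI) = λ^2 - 2λ + 17 = 0.
Eigenvalues λ = 1 ± 4i (complex conjugate pair).
For λ=1+4i: an eigenvector is (1,-1) - i(2,-3) = (1 - 2i, -1 + 3i).
A real fundamental pair from Re and Im of e^((1+4i)t)v: X_1 = e^(t)(cos(4t)·(1,-1) + sin(4t)·(2,-3)), X_2 = e^(t)(sin(4t)·(1,-1) - cos(4t)·(2,-3)).
General solution: c_1X_1 + c_2X_2.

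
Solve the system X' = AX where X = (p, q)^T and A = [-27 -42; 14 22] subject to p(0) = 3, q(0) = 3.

p(t) = -27e^(t) + 30e^(-6t), q(t) = 18e^(t) - 15e^(-6t)

Coefficient matrix A = [[-27, -42], [14, 22]].
Characteristic polynomial det(A - λI) = λ^2 + 5λ - 6 = 0.
Eigenvalues λ = 1, -6.
For λ=1: (A-λI) row 1 is [-28, -42], so an eigenvector is (-3, 2).
For λ=-6: (A-λI) row 1 is [-21, -42], so an eigenvector is (-2, 1).
General solution: c_1e^(t)(-3,2) + c_2e^(-6t)(-2,1).
Applying p(0)=3, q(0)=3 gives c_1=9, c_2=-15.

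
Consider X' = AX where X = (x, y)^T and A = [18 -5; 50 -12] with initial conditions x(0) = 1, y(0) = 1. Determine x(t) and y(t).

x(t) = 2e^(3t)sin(5t) + e^(3t)cos(5t), y(t) = 7e^(3t)sin(5t) + e^(3t)cos(5t)

Coefficient matrix A = [[18, -5], [50, -12]].
Characteristic polynomial det(A - λI) = λ^2 - 6λ + 34 = 0.
Eigenvalues λ = 3 ± 5i (complex conjugate pair).
For λ=3+5i: an eigenvector is (-1,-3) - i(0,-1) = (-1, -3 + i).
A real fundamental pair from Re and Im of e^((3+5i)t)v: X_1 = e^(3t)(cos(5t)·(-1,-3) + sin(5t)·(0,-1)), X_2 = e^(3t)(sin(5t)·(-1,-3) - cos(5t)·(0,-1)).
General solution: C_1X_1 + C_2X_2.
Applying x(0)=1, y(0)=1 gives C_1=-1, C_2=-2.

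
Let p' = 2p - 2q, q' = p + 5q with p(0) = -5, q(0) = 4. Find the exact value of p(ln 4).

A = [[2,-2],[1,5]]; eigenvalues λ = 3, 4.
Eigenvectors: (-2,1) for λ=3, (1,-1) for λ=4.
From the initial condition, c_1 = 1, c_2 = -3.
p(ln 4) = (1)(4^3)(-2) + (-3)(4^4)(1) = -896.

-896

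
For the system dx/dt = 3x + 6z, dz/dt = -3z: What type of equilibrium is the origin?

saddle

A = [[3,6],[0,-3]]; det(A-λI) = λ^2 - 9.
λ = 3, -3: opposite signs.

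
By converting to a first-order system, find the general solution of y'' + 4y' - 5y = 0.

Let x_1 = y, x_2 = y'. Then x_1' = x_2 and x_2' = 5x_1 - 4x_2.
A = [[0,1],[5,-4]]; det(A-λI) = λ^2 + 4λ - 5.
Eigenvalues λ = -5, 1 with eigenvectors (1,-5), (1,1).

y(t) = c_1e^(-5t) + c_2e^(t)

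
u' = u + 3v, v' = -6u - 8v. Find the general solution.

Coefficient matrix A = [[1, 3], [-6, -8]].
Characteristic polynomial det(A - λI) = λ^2 + 7λ + 10 = 0.
Eigenvalues λ = -5, -2.
For λ=-5: (A-λI) row 1 is [6, 3], so an eigenvector is (-1, 2).
For λ=-2: (A-λI) row 1 is [3, 3], so an eigenvector is (-1, 1).
General solution: c_1e^(-5t)(-1,2) + c_2e^(-2t)(-1,1).

u(t) = -c_1e^(-5t) - c_2e^(-2t), v(t) = 2c_1e^(-5t) + c_2e^(-2t)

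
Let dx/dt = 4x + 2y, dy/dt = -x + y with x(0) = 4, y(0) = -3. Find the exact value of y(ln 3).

A = [[4,2],[-1,1]]; eigenvalues λ = 3, 2.
Eigenvectors: (-2,1) for λ=3, (-1,1) for λ=2.
From the initial condition, c_1 = -1, c_2 = -2.
y(ln 3) = (-1)(3^3)(1) + (-2)(3^2)(1) = -45.

-45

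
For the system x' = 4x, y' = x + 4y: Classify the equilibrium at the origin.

unstable improper node

A = [[4,0],[1,4]]; det(A-λI) = λ^2 - 8λ + 16.
repeated λ = 4 with a single eigenvector.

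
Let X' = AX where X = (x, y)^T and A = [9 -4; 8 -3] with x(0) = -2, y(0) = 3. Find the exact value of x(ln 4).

A = [[9,-4],[8,-3]]; eigenvalues λ = 1, 5.
Eigenvectors: (1,2) for λ=1, (-1,-1) for λ=5.
From the initial condition, c_1 = 5, c_2 = 7.
x(ln 4) = (5)(4^1)(1) + (7)(4^5)(-1) = -7148.

-7148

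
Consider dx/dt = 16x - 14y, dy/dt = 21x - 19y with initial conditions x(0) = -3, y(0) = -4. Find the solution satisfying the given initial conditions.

Coefficient matrix A = [[16, -14], [21, -19]].
Characteristic polynomial det(A - λI) = λ^2 + 3λ - 10 = 0.
Eigenvalues λ = 2, -5.
For λ=2: (A-λI) row 1 is [14, -14], so an eigenvector is (-1, -1).
For λ=-5: (A-λI) row 1 is [21, -14], so an eigenvector is (-2, -3).
General solution: C_1e^(2t)(-1,-1) + C_2e^(-5t)(-2,-3).
Applying x(0)=-3, y(0)=-4 gives C_1=1, C_2=1.

x(t) = -e^(2t) - 2e^(-5t), y(t) = -e^(2t) - 3e^(-5t)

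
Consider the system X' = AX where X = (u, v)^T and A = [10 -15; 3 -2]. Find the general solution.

u(t) = -K_1e^(4t)sin(3t) + 2K_1e^(4t)cos(3t) + 2K_2e^(4t)sin(3t) + K_2e^(4t)cos(3t), v(t) = K_1e^(4t)cos(3t) + K_2e^(4t)sin(3t)

Coefficient matrix A = [[10, -15], [3, -2]].
Characteristic polynomial det(A - λI) = λ^2 - 8λ + 25 = 0.
Eigenvalues λ = 4 ± 3i (complex conjugate pair).
For λ=4+3i: an eigenvector is (2,1) - i(-1,0) = (2 + i, 1).
A real fundamental pair from Re and Im of e^((4+3i)t)v: X_1 = e^(4t)(cos(3t)·(2,1) + sin(3t)·(-1,0)), X_2 = e^(4t)(sin(3t)·(2,1) - cos(3t)·(-1,0)).
General solution: K_1X_1 + K_2X_2.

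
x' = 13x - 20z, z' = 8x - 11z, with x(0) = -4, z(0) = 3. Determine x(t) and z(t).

Coefficient matrix A = [[13, -20], [8, -11]].
Characteristic polynomial det(A - λI) = λ^2 - 2λ + 17 = 0.
Eigenvalues λ = 1 ± 4i (complex conjugate pair).
For λ=1+4i: an eigenvector is (1,1) - i(-2,-1) = (1 + 2i, 1 + i).
A real fundamental pair from Re and Im of e^((1+4i)t)v: X_1 = e^(t)(cos(4t)·(1,1) + sin(4t)·(-2,-1)), X_2 = e^(t)(sin(4t)·(1,1) - cos(4t)·(-2,-1)).
General solution: K_1X_1 + K_2X_2.
Applying x(0)=-4, z(0)=3 gives K_1=10, K_2=-7.

x(t) = -27e^(t)sin(4t) - 4e^(t)cos(4t), z(t) = -17e^(t)sin(4t) + 3e^(t)cos(4t)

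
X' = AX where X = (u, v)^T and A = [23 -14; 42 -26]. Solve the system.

Coefficient matrix A = [[23, -14], [42, -26]].
Characteristic polynomial det(A - λI) = λ^2 + 3λ - 10 = 0.
Eigenvalues λ = 2, -5.
For λ=2: (A-λI) row 1 is [21, -14], so an eigenvector is (-2, -3).
For λ=-5: (A-λI) row 1 is [28, -14], so an eigenvector is (-1, -2).
General solution: C_1e^(2t)(-2,-3) + C_2e^(-5t)(-1,-2).

u(t) = -2C_1e^(2t) - C_2e^(-5t), v(t) = -3C_1e^(2t) - 2C_2e^(-5t)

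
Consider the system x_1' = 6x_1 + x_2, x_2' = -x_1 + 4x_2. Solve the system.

x_1(t) = -K_1e^(5t) - K_2te^(5t) - 2K_2e^(5t), x_2(t) = K_1e^(5t) + K_2te^(5t) + K_2e^(5t)

Coefficient matrix A = [[6, 1], [-1, 4]].
Characteristic polynomial det(A - λI) = λ^2 - 10λ + 25 = 0.
Single eigenvalue λ = 5 with algebraic multiplicity 2.
Eigenvector v = (-1,1); generalized eigenvector w with (A-λI)w=v is (-2,1).
General solution: e^(5t)[K_1·v + K_2·(t·v + w)].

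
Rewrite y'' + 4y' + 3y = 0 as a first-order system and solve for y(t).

Let x_1 = y, x_2 = y'. Then x_1' = x_2 and x_2' = -3x_1 - 4x_2.
A = [[0,1],[-3,-4]]; det(A-λI) = λ^2 + 4λ + 3.
Eigenvalues λ = -3, -1 with eigenvectors (1,-3), (1,-1).

y(t) = C_1e^(-3t) + C_2e^(-t)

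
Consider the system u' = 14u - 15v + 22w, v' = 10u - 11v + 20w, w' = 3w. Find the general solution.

Coefficient matrix A = [[14, -15, 22], [10, -11, 20], [0, 0, 3]].
det(A - λI) = 0 gives eigenvalues λ = 4, 3, -1.
For λ=4: eigenvector (3,2,0).
For λ=3: eigenvector (-2,0,1).
For λ=-1: eigenvector (1,1,0).
General solution: c_1e^(4t)(3,2,0) + c_2e^(3t)(-2,0,1) + c_3e^(-t)(1,1,0).

u(t) = 3c_1e^(4t) - 2c_2e^(3t) + c_3e^(-t), v(t) = 2c_1e^(4t) + c_3e^(-t), w(t) = c_2e^(3t)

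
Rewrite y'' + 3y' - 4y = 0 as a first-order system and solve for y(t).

y(t) = C_1e^(-4t) + C_2e^(t)

Let x_1 = y, x_2 = y'. Then x_1' = x_2 and x_2' = 4x_1 - 3x_2.
A = [[0,1],[4,-3]]; det(A-λI) = λ^2 + 3λ - 4.
Eigenvalues λ = -4, 1 with eigenvectors (1,-4), (1,1).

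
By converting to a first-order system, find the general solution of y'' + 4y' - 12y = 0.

Let x_1 = y, x_2 = y'. Then x_1' = x_2 and x_2' = 12x_1 - 4x_2.
A = [[0,1],[12,-4]]; det(A-λI) = λ^2 + 4λ - 12.
Eigenvalues λ = 2, -6 with eigenvectors (1,2), (1,-6).

y(t) = c_1e^(2t) + c_2e^(-6t)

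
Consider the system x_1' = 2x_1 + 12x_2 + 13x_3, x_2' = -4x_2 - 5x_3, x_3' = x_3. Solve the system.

Coefficient matrix A = [[2, 12, 13], [0, -4, -5], [0, 0, 1]].
det(A - λI) = 0 gives eigenvalues λ = 2, -4, 1.
For λ=2: eigenvector (1,0,0).
For λ=-4: eigenvector (-2,1,0).
For λ=1: eigenvector (-1,-1,1).
General solution: C_1e^(2t)(1,0,0) + C_2e^(-4t)(-2,1,0) + C_3e^(t)(-1,-1,1).

x_1(t) = C_1e^(2t) - 2C_2e^(-4t) - C_3e^(t), x_2(t) = C_2e^(-4t) - C_3e^(t), x_3(t) = C_3e^(t)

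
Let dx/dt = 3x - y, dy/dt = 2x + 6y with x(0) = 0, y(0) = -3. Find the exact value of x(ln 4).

2304

A = [[3,-1],[2,6]]; eigenvalues λ = 4, 5.
Eigenvectors: (1,-1) for λ=4, (1,-2) for λ=5.
From the initial condition, c_1 = -3, c_2 = 3.
x(ln 4) = (-3)(4^4)(1) + (3)(4^5)(1) = 2304.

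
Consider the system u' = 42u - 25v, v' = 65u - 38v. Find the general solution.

Coefficient matrix A = [[42, -25], [65, -38]].
Characteristic polynomial det(A - λI) = λ^2 - 4λ + 29 = 0.
Eigenvalues λ = 2 ± 5i (complex conjugate pair).
For λ=2+5i: an eigenvector is (-1,-2) - i(2,3) = (-1 - 2i, -2 - 3i).
A real fundamental pair from Re and Im of e^((2+5i)t)v: X_1 = e^(2t)(cos(5t)·(-1,-2) + sin(5t)·(2,3)), X_2 = e^(2t)(sin(5t)·(-1,-2) - cos(5t)·(2,3)).
General solution: C_1X_1 + C_2X_2.

u(t) = 2C_1e^(2t)sin(5t) - C_1e^(2t)cos(5t) - C_2e^(2t)sin(5t) - 2C_2e^(2t)cos(5t), v(t) = 3C_1e^(2t)sin(5t) - 2C_1e^(2t)cos(5t) - 2C_2e^(2t)sin(5t) - 3C_2e^(2t)cos(5t)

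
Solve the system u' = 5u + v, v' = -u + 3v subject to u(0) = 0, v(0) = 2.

u(t) = 2te^(4t), v(t) = -2te^(4t) + 2e^(4t)

Coefficient matrix A = [[5, 1], [-1, 3]].
Characteristic polynomial det(A - λI) = λ^2 - 8λ + 16 = 0.
Single eigenvalue λ = 4 with algebraic multiplicity 2.
Eigenvector v = (1,-1); generalized eigenvector w with (A-λI)w=v is (1,0).
General solution: e^(4t)[c_1·v + c_2·(t·v + w)].
Applying u(0)=0, v(0)=2 gives c_1=-2, c_2=2.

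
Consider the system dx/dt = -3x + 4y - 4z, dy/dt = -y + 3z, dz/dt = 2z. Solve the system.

Coefficient matrix A = [[-3, 4, -4], [0, -1, 3], [0, 0, 2]].
det(A - λI) = 0 gives eigenvalues λ = -3, -1, 2.
For λ=-3: eigenvector (1,0,0).
For λ=-1: eigenvector (2,1,0).
For λ=2: eigenvector (0,1,1).
General solution: K_1e^(-3t)(1,0,0) + K_2e^(-t)(2,1,0) + K_3e^(2t)(0,1,1).

x(t) = K_1e^(-3t) + 2K_2e^(-t), y(t) = K_2e^(-t) + K_3e^(2t), z(t) = K_3e^(2t)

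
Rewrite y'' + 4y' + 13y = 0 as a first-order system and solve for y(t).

Let x_1 = y, x_2 = y'. Then x_1' = x_2 and x_2' = -13x_1 - 4x_2.
A = [[0,1],[-13,-4]]; det(A-λI) = λ^2 + 4λ + 13.
Eigenvalues λ = -2 ± 3i.

y(t) = K_1e^(-2t)cos(3t) + K_2e^(-2t)sin(3t)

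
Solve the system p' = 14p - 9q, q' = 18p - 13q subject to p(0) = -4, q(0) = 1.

p(t) = -9e^(5t) + 5e^(-4t), q(t) = -9e^(5t) + 10e^(-4t)

Coefficient matrix A = [[14, -9], [18, -13]].
Characteristic polynomial det(A - λI) = λ^2 - λ - 20 = 0.
Eigenvalues λ = 5, -4.
For λ=5: (A-λI) row 1 is [9, -9], so an eigenvector is (1, 1).
For λ=-4: (A-λI) row 1 is [18, -9], so an eigenvector is (1, 2).
General solution: K_1e^(5t)(1,1) + K_2e^(-4t)(1,2).
Applying p(0)=-4, q(0)=1 gives K_1=-9, K_2=5.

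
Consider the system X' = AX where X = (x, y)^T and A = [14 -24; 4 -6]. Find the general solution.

Coefficient matrix A = [[14, -24], [4, -6]].
Characteristic polynomial det(A - λI) = λ^2 - 8λ + 12 = 0.
Eigenvalues λ = 2, 6.
For λ=2: (A-λI) row 1 is [12, -24], so an eigenvector is (2, 1).
For λ=6: (A-λI) row 1 is [8, -24], so an eigenvector is (3, 1).
General solution: C_1e^(2t)(2,1) + C_2e^(6t)(3,1).

x(t) = 2C_1e^(2t) + 3C_2e^(6t), y(t) = C_1e^(2t) + C_2e^(6t)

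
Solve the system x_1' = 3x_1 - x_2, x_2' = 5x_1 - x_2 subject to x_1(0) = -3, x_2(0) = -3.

Coefficient matrix A = [[3, -1], [5, -1]].
Characteristic polynomial det(A - λI) = λ^2 - 2λ + 2 = 0.
Eigenvalues λ = 1 ± i (complex conjugate pair).
For λ=1+i: an eigenvector is (0,1) - i(-1,-2) = (0 + i, 1 + 2i).
A real fundamental pair from Re and Im of e^((1+i)t)v: X_1 = e^(t)(cos(t)·(0,1) + sin(t)·(-1,-2)), X_2 = e^(t)(sin(t)·(0,1) - cos(t)·(-1,-2)).
General solution: K_1X_1 + K_2X_2.
Applying x_1(0)=-3, x_2(0)=-3 gives K_1=3, K_2=-3.

x_1(t) = -3e^(t)sin(t) - 3e^(t)cos(t), x_2(t) = -9e^(t)sin(t) - 3e^(t)cos(t)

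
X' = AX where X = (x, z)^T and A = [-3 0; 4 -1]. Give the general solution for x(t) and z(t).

x(t) = -K_2e^(-3t), z(t) = K_1e^(-t) + 2K_2e^(-3t)

Coefficient matrix A = [[-3, 0], [4, -1]].
Characteristic polynomial det(A - λI) = λ^2 + 4λ + 3 = 0.
Eigenvalues λ = -1, -3.
For λ=-1: (A-λI) row 1 is [-2, 0], so an eigenvector is (0, 1).
For λ=-3: (A-λI) row 2 is [4, 2], so an eigenvector is (-1, 2).
General solution: K_1e^(-t)(0,1) + K_2e^(-3t)(-1,2).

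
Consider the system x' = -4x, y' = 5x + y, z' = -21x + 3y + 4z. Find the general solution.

x(t) = K_1e^(-4t), y(t) = -K_1e^(-4t) + K_3e^(t), z(t) = 3K_1e^(-4t) + K_2e^(4t) - K_3e^(t)

Coefficient matrix A = [[-4, 0, 0], [5, 1, 0], [-21, 3, 4]].
det(A - λI) = 0 gives eigenvalues λ = -4, 4, 1.
For λ=-4: eigenvector (1,-1,3).
For λ=4: eigenvector (0,0,1).
For λ=1: eigenvector (0,1,-1).
General solution: K_1e^(-4t)(1,-1,3) + K_2e^(4t)(0,0,1) + K_3e^(t)(0,1,-1).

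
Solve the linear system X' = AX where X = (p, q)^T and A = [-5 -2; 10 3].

Coefficient matrix A = [[-5, -2], [10, 3]].
Characteristic polynomial det(A - λI) = λ^2 + 2λ + 5 = 0.
Eigenvalues λ = -1 ± 2i (complex conjugate pair).
For λ=-1+2i: an eigenvector is (0,-1) - i(1,-2) = (0 - i, -1 + 2i).
A real fundamental pair from Re and Im of e^((-1+2i)t)v: X_1 = e^(-t)(cos(2t)·(0,-1) + sin(2t)·(1,-2)), X_2 = e^(-t)(sin(2t)·(0,-1) - cos(2t)·(1,-2)).
General solution: K_1X_1 + K_2X_2.

p(t) = K_1e^(-t)sin(2t) - K_2e^(-t)cos(2t), q(t) = -2K_1e^(-t)sin(2t) - K_1e^(-t)cos(2t) - K_2e^(-t)sin(2t) + 2K_2e^(-t)cos(2t)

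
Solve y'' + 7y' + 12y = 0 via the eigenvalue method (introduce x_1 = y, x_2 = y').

Let x_1 = y, x_2 = y'. Then x_1' = x_2 and x_2' = -12x_1 - 7x_2.
A = [[0,1],[-12,-7]]; det(A-λI) = λ^2 + 7λ + 12.
Eigenvalues λ = -3, -4 with eigenvectors (1,-3), (1,-4).

y(t) = c_1e^(-3t) + c_2e^(-4t)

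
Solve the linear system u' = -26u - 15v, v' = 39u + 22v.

Coefficient matrix A = [[-26, -15], [39, 22]].
Characteristic polynomial det(A - λI) = λ^2 + 4λ + 13 = 0.
Eigenvalues λ = -2 ± 3i (complex conjugate pair).
For λ=-2+3i: an eigenvector is (-1,2) - i(-2,3) = (-1 + 2i, 2 - 3i).
A real fundamental pair from Re and Im of e^((-2+3i)t)v: X_1 = e^(-2t)(cos(3t)·(-1,2) + sin(3t)·(-2,3)), X_2 = e^(-2t)(sin(3t)·(-1,2) - cos(3t)·(-2,3)).
General solution: c_1X_1 + c_2X_2.

u(t) = -2c_1e^(-2t)sin(3t) - c_1e^(-2t)cos(3t) - c_2e^(-2t)sin(3t) + 2c_2e^(-2t)cos(3t), v(t) = 3c_1e^(-2t)sin(3t) + 2c_1e^(-2t)cos(3t) + 2c_2e^(-2t)sin(3t) - 3c_2e^(-2t)cos(3t)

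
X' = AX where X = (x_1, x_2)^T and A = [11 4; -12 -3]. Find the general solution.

Coefficient matrix A = [[11, 4], [-12, -3]].
Characteristic polynomial det(A - λI) = λ^2 - 8λ + 15 = 0.
Eigenvalues λ = 5, 3.
For λ=5: (A-λI) row 1 is [6, 4], so an eigenvector is (-2, 3).
For λ=3: (A-λI) row 1 is [8, 4], so an eigenvector is (1, -2).
General solution: K_1e^(5t)(-2,3) + K_2e^(3t)(1,-2).

x_1(t) = -2K_1e^(5t) + K_2e^(3t), x_2(t) = 3K_1e^(5t) - 2K_2e^(3t)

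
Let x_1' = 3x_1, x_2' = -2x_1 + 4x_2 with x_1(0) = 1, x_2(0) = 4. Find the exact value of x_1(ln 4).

64

A = [[3,0],[-2,4]]; eigenvalues λ = 3, 4.
Eigenvectors: (-1,-2) for λ=3, (0,-1) for λ=4.
From the initial condition, c_1 = -1, c_2 = -2.
x_1(ln 4) = (-1)(4^3)(-1) + (-2)(4^4)(0) = 64.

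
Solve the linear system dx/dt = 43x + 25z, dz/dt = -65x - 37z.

Coefficient matrix A = [[43, 25], [-65, -37]].
Characteristic polynomial det(A - λI) = λ^2 - 6λ + 34 = 0.
Eigenvalues λ = 3 ± 5i (complex conjugate pair).
For λ=3+5i: an eigenvector is (-1,2) - i(2,-3) = (-1 - 2i, 2 + 3i).
A real fundamental pair from Re and Im of e^((3+5i)t)v: X_1 = e^(3t)(cos(5t)·(-1,2) + sin(5t)·(2,-3)), X_2 = e^(3t)(sin(5t)·(-1,2) - cos(5t)·(2,-3)).
General solution: C_1X_1 + C_2X_2.

x(t) = 2C_1e^(3t)sin(5t) - C_1e^(3t)cos(5t) - C_2e^(3t)sin(5t) - 2C_2e^(3t)cos(5t), z(t) = -3C_1e^(3t)sin(5t) + 2C_1e^(3t)cos(5t) + 2C_2e^(3t)sin(5t) + 3C_2e^(3t)cos(5t)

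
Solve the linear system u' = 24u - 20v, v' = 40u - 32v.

u(t) = -2K_1e^(-4t)sin(4t) - K_1e^(-4t)cos(4t) - K_2e^(-4t)sin(4t) + 2K_2e^(-4t)cos(4t), v(t) = -3K_1e^(-4t)sin(4t) - K_1e^(-4t)cos(4t) - K_2e^(-4t)sin(4t) + 3K_2e^(-4t)cos(4t)

Coefficient matrix A = [[24, -20], [40, -32]].
Characteristic polynomial det(A - λI) = λ^2 + 8λ + 32 = 0.
Eigenvalues λ = -4 ± 4i (complex conjugate pair).
For λ=-4+4i: an eigenvector is (-1,-1) - i(-2,-3) = (-1 + 2i, -1 + 3i).
A real fundamental pair from Re and Im of e^((-4+4i)t)v: X_1 = e^(-4t)(cos(4t)·(-1,-1) + sin(4t)·(-2,-3)), X_2 = e^(-4t)(sin(4t)·(-1,-1) - cos(4t)·(-2,-3)).
General solution: K_1X_1 + K_2X_2.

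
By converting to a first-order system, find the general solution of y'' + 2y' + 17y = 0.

Let x_1 = y, x_2 = y'. Then x_1' = x_2 and x_2' = -17x_1 - 2x_2.
A = [[0,1],[-17,-2]]; det(A-λI) = λ^2 + 2λ + 17.
Eigenvalues λ = -1 ± 4i.

y(t) = K_1e^(-t)cos(4t) + K_2e^(-t)sin(4t)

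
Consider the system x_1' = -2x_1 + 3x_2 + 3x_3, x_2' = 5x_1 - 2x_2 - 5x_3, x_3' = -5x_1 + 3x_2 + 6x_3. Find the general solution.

Coefficient matrix A = [[-2, 3, 3], [5, -2, -5], [-5, 3, 6]].
det(A - λI) = 0 gives eigenvalues λ = 3, -2, 1.
For λ=3: eigenvector (0,1,-1).
For λ=-2: eigenvector (1,-1,1).
For λ=1: eigenvector (1,0,1).
General solution: c_1e^(3t)(0,1,-1) + c_2e^(-2t)(1,-1,1) + c_3e^(t)(1,0,1).

x_1(t) = c_2e^(-2t) + c_3e^(t), x_2(t) = c_1e^(3t) - c_2e^(-2t), x_3(t) = -c_1e^(3t) + c_2e^(-2t) + c_3e^(t)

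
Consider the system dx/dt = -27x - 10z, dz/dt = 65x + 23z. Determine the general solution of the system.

Coefficient matrix A = [[-27, -10], [65, 23]].
Characteristic polynomial det(A - λI) = λ^2 + 4λ + 29 = 0.
Eigenvalues λ = -2 ± 5i (complex conjugate pair).
For λ=-2+5i: an eigenvector is (-1,2) - i(1,-3) = (-1 - i, 2 + 3i).
A real fundamental pair from Re and Im of e^((-2+5i)t)v: X_1 = e^(-2t)(cos(5t)·(-1,2) + sin(5t)·(1,-3)), X_2 = e^(-2t)(sin(5t)·(-1,2) - cos(5t)·(1,-3)).
General solution: c_1X_1 + c_2X_2.

x(t) = c_1e^(-2t)sin(5t) - c_1e^(-2t)cos(5t) - c_2e^(-2t)sin(5t) - c_2e^(-2t)cos(5t), z(t) = -3c_1e^(-2t)sin(5t) + 2c_1e^(-2t)cos(5t) + 2c_2e^(-2t)sin(5t) + 3c_2e^(-2t)cos(5t)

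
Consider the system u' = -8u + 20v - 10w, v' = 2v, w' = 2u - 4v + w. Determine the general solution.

Coefficient matrix A = [[-8, 20, -10], [0, 2, 0], [2, -4, 1]].
det(A - λI) = 0 gives eigenvalues λ = 2, -4, -3.
For λ=2: eigenvector (2,1,0).
For λ=-4: eigenvector (5,0,-2).
For λ=-3: eigenvector (-2,0,1).
General solution: C_1e^(2t)(2,1,0) + C_2e^(-4t)(5,0,-2) + C_3e^(-3t)(-2,0,1).

u(t) = 2C_1e^(2t) + 5C_2e^(-4t) - 2C_3e^(-3t), v(t) = C_1e^(2t), w(t) = -2C_2e^(-4t) + C_3e^(-3t)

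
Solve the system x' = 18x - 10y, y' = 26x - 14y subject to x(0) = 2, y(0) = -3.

Coefficient matrix A = [[18, -10], [26, -14]].
Characteristic polynomial det(A - λI) = λ^2 - 4λ + 8 = 0.
Eigenvalues λ = 2 ± 2i (complex conjugate pair).
For λ=2+2i: an eigenvector is (2,3) - i(1,2) = (2 - i, 3 - 2i).
A real fundamental pair from Re and Im of e^((2+2i)t)v: X_1 = e^(2t)(cos(2t)·(2,3) + sin(2t)·(1,2)), X_2 = e^(2t)(sin(2t)·(2,3) - cos(2t)·(1,2)).
General solution: K_1X_1 + K_2X_2.
Applying x(0)=2, y(0)=-3 gives K_1=7, K_2=12.

x(t) = 31e^(2t)sin(2t) + 2e^(2t)cos(2t), y(t) = 50e^(2t)sin(2t) - 3e^(2t)cos(2t)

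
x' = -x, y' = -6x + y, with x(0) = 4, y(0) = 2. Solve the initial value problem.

Coefficient matrix A = [[-1, 0], [-6, 1]].
Characteristic polynomial det(A - λI) = λ^2 - 1 = 0.
Eigenvalues λ = -1, 1.
For λ=-1: (A-λI) row 2 is [-6, 2], so an eigenvector is (1, 3).
For λ=1: (A-λI) row 1 is [-2, 0], so an eigenvector is (0, 1).
General solution: c_1e^(-t)(1,3) + c_2e^(t)(0,1).
Applying x(0)=4, y(0)=2 gives c_1=4, c_2=-10.

x(t) = 4e^(-t), y(t) = -10e^(t) + 12e^(-t)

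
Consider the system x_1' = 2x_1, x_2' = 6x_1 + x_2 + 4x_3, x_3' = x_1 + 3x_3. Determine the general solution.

Coefficient matrix A = [[2, 0, 0], [6, 1, 4], [1, 0, 3]].
det(A - λI) = 0 gives eigenvalues λ = 2, 3, 1.
For λ=2: eigenvector (1,2,-1).
For λ=3: eigenvector (0,2,1).
For λ=1: eigenvector (0,1,0).
General solution: c_1e^(2t)(1,2,-1) + c_2e^(3t)(0,2,1) + c_3e^(t)(0,1,0).

x_1(t) = c_1e^(2t), x_2(t) = 2c_1e^(2t) + 2c_2e^(3t) + c_3e^(t), x_3(t) = -c_1e^(2t) + c_2e^(3t)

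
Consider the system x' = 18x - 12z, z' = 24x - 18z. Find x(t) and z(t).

Coefficient matrix A = [[18, -12], [24, -18]].
Characteristic polynomial det(A - λI) = λ^2 - 36 = 0.
Eigenvalues λ = -6, 6.
For λ=-6: (A-λI) row 1 is [24, -12], so an eigenvector is (1, 2).
For λ=6: (A-λI) row 1 is [12, -12], so an eigenvector is (-1, -1).
General solution: C_1e^(-6t)(1,2) + C_2e^(6t)(-1,-1).

x(t) = C_1e^(-6t) - C_2e^(6t), z(t) = 2C_1e^(-6t) - C_2e^(6t)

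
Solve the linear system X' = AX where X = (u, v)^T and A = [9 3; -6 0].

Coefficient matrix A = [[9, 3], [-6, 0]].
Characteristic polynomial det(A - λI) = λ^2 - 9λ + 18 = 0.
Eigenvalues λ = 6, 3.
For λ=6: (A-λI) row 1 is [3, 3], so an eigenvector is (1, -1).
For λ=3: (A-λI) row 1 is [6, 3], so an eigenvector is (-1, 2).
General solution: c_1e^(6t)(1,-1) + c_2e^(3t)(-1,2).

u(t) = c_1e^(6t) - c_2e^(3t), v(t) = -c_1e^(6t) + 2c_2e^(3t)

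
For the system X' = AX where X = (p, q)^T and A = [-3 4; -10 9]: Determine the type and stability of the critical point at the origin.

A = [[-3,4],[-10,9]]; det(A-λI) = λ^2 - 6λ + 13.
λ = 3 ± 2i: positive real part.

unstable spiral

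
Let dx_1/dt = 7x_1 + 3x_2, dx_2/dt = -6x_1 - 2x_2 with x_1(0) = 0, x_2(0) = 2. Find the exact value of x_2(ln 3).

A = [[7,3],[-6,-2]]; eigenvalues λ = 1, 4.
Eigenvectors: (1,-2) for λ=1, (-1,1) for λ=4.
From the initial condition, c_1 = -2, c_2 = -2.
x_2(ln 3) = (-2)(3^1)(-2) + (-2)(3^4)(1) = -150.

-150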